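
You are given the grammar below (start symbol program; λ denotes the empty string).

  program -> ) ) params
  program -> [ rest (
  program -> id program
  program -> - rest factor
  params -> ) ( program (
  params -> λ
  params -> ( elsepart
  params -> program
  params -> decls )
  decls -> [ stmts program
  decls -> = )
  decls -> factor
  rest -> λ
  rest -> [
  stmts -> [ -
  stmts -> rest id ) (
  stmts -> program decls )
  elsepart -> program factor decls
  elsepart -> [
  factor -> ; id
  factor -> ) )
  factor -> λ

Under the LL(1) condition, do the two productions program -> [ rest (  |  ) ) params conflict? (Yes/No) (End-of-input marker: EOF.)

No

FIRST([ rest () = { [ } and FIRST() ) params) = { ) }.
The FIRST sets are disjoint and neither alternative is nullable — no conflict.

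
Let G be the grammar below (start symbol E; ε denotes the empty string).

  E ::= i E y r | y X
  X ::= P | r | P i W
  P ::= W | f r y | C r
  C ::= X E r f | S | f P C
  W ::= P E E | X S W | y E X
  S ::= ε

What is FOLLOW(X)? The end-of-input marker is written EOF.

{ EOF, f, i, r, y }

In E ::= y X: X is at the end, add FOLLOW(E) = { EOF, f, i, r, y }.
In C ::= X E r f: add FIRST(E r f) = { i, y }.
In W ::= X S W: add FIRST(S W) = { f, r, y }.
In W ::= y E X: X is at the end, add FOLLOW(W) = { EOF, f, i, r, y }.
Union: FOLLOW(X) = { EOF, f, i, r, y }.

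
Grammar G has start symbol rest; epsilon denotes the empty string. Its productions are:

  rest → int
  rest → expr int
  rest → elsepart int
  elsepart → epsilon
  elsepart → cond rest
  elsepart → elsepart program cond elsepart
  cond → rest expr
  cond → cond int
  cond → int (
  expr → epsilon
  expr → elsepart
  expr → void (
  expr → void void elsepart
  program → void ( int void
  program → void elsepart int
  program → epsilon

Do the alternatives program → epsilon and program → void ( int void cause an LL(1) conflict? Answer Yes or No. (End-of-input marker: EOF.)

Yes

FIRST(epsilon) = { epsilon } and FIRST(void ( int void) = { void }.
The first alternative is nullable and FOLLOW(program) = { int, void } shares void with FIRST of the second — conflict.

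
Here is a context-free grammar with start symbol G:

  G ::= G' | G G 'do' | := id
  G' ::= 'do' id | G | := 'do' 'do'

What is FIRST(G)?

{ 'do', := }

From G ::= G': add FIRST(G') = { 'do', := }.
From G ::= G G 'do': add FIRST(G) = { 'do', := }.
G ::= := id contributes {:=}.
Union: FIRST(G) = { 'do', := }.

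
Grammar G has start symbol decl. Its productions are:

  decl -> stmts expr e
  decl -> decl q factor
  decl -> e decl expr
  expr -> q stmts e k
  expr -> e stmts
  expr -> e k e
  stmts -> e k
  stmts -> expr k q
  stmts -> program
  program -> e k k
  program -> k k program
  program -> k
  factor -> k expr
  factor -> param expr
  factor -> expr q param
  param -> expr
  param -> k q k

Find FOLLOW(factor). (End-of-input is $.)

In decl -> decl q factor: factor is at the end, add FOLLOW(decl) = { $, e, q }.
Union: FOLLOW(factor) = { $, e, q }.

{ $, e, q }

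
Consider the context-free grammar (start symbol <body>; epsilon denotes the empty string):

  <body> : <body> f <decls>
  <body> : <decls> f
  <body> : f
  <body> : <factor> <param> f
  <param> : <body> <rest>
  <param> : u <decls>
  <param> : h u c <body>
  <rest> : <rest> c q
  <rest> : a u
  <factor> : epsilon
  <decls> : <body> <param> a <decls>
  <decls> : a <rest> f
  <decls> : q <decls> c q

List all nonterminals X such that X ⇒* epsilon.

Directly nullable (have an epsilon-production): <factor>.
No other nonterminal has a production whose RHS symbols are all nullable.

{ <factor> }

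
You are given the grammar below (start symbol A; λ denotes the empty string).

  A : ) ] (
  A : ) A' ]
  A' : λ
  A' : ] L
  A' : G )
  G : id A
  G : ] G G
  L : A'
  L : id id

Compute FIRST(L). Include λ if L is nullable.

{ ], id, λ }

From L : A': add FIRST(A') = { ], id, λ } (including λ since A' is nullable).
L : id id contributes {id}.
Union: FIRST(L) = { ], id, λ }.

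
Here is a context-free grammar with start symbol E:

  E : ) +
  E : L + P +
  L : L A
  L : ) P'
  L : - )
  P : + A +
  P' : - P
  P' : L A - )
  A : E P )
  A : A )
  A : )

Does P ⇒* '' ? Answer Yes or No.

No nonterminal in this grammar is nullable.
No production of P has an RHS whose symbols are all nullable, so P is not nullable.

No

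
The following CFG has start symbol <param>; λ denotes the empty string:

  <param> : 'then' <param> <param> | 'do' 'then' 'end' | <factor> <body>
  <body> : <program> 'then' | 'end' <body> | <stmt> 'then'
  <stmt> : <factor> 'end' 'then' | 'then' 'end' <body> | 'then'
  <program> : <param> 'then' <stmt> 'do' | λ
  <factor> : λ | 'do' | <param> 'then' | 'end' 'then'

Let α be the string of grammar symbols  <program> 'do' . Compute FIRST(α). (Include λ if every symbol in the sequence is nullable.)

Add FIRST(<program>)\{λ} = { 'do', 'end', 'then' }; <program> is nullable, continue.
'do' is a terminal; add {'do'} and stop.

{ 'do', 'end', 'then' }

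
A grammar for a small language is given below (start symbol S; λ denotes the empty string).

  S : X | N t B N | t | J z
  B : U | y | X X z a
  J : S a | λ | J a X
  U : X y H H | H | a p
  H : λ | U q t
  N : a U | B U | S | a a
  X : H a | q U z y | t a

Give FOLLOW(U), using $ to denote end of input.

{ $, a, q, t, y, z }

In B : U: U is at the end, add FOLLOW(B) = { $, a, q, t, y, z }.
In H : U q t: add FIRST(q t) = { q }.
In N : a U: U is at the end, add FOLLOW(N) = { $, a, t }.
In N : B U: U is at the end, add FOLLOW(N) = { $, a, t }.
In X : q U z y: add FIRST(z y) = { z }.
Union: FOLLOW(U) = { $, a, q, t, y, z }.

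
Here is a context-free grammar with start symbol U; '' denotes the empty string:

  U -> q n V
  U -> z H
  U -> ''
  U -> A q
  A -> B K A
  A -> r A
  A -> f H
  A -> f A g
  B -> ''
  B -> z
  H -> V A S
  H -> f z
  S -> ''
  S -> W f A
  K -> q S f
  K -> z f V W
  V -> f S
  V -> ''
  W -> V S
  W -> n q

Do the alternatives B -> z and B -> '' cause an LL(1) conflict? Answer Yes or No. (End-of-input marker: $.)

Yes

FIRST(z) = { z } and FIRST('') = { '' }.
The second alternative is nullable and FOLLOW(B) = { q, z } shares z with FIRST of the first — conflict.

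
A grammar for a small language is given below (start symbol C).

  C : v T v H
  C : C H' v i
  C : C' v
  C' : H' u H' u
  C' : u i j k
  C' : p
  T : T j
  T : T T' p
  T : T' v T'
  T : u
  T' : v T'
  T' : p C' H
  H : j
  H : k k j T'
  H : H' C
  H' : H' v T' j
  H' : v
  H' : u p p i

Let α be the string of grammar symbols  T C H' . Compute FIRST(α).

{ p, u, v }

Add FIRST(T) = { p, u, v }; T is not nullable, stop.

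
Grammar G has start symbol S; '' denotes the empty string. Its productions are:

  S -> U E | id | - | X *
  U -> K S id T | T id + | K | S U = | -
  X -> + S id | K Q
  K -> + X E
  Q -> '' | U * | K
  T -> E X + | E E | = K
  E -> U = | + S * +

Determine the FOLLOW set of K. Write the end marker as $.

In U -> K S id T: add FIRST(S id T) = { +, -, =, id }.
In U -> K: K is at the end, add FOLLOW(U) = { *, +, -, =, id }.
In X -> K Q: add FIRST(Q)\{''} = { +, -, =, id }.
  Since Q is nullable, also add FOLLOW(X) = { *, +, -, =, id }.
In Q -> K: K is at the end, add FOLLOW(Q) = { *, +, -, =, id }.
In T -> = K: K is at the end, add FOLLOW(T) = { *, +, -, =, id }.
Union: FOLLOW(K) = { *, +, -, =, id }.

{ *, +, -, =, id }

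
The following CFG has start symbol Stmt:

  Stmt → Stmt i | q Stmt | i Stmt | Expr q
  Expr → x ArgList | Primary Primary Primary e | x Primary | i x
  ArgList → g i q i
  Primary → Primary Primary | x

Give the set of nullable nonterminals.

No nonterminal has an empty production or an RHS whose symbols are all nullable.

{ } (none)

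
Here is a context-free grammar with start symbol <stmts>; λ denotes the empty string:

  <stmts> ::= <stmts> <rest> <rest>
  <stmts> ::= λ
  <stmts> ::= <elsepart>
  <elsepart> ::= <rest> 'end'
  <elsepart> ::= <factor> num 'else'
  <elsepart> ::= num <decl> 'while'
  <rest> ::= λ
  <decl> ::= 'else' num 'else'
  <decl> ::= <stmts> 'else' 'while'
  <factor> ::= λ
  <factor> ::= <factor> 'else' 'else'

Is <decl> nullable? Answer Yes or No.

No

Nullable nonterminals: <factor>, <rest>, <stmts>.
No production of <decl> has an RHS whose symbols are all nullable, so <decl> is not nullable.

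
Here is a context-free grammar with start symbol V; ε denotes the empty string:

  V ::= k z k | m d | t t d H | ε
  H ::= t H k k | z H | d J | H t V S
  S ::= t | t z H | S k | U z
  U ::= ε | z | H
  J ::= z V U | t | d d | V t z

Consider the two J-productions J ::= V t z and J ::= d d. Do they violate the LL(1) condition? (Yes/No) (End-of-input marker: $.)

No

FIRST(V t z) = { k, m, t } and FIRST(d d) = { d }.
The FIRST sets are disjoint and neither alternative is nullable — no conflict.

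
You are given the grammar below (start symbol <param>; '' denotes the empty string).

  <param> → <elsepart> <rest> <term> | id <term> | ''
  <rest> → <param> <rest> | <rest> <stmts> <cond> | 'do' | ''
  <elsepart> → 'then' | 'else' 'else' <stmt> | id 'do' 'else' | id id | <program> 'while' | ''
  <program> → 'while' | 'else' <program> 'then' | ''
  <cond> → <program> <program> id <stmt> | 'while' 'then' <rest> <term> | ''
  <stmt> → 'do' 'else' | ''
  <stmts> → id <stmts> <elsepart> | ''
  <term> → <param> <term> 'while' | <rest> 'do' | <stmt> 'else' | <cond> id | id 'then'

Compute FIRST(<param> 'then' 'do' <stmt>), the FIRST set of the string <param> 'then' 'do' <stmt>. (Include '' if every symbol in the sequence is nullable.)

Add FIRST(<param>)\{''} = { 'do', 'else', 'then', 'while', id }; <param> is nullable, continue.
'then' is a terminal; add {'then'} and stop.

{ 'do', 'else', 'then', 'while', id }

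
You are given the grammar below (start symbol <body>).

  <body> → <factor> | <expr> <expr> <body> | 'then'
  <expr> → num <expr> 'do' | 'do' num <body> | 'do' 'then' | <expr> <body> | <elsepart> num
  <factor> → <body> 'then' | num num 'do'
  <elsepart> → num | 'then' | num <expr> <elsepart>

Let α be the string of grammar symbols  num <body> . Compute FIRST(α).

{ num }

num is a terminal; add {num} and stop.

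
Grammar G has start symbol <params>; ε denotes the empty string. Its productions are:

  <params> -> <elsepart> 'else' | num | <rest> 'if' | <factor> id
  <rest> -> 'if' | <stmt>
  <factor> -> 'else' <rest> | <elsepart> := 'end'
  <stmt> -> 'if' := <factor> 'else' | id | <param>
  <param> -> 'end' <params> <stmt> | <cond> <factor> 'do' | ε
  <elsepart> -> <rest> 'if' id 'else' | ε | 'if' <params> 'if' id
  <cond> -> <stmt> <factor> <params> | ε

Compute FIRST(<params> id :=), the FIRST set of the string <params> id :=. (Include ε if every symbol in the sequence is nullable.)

{ 'else', 'end', 'if', :=, id, num }

Add FIRST(<params>) = { 'else', 'end', 'if', :=, id, num }; <params> is not nullable, stop.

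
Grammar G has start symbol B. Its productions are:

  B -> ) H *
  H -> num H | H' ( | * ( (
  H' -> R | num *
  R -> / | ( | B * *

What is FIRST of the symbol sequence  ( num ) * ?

{ ( }

( is a terminal; add {(} and stop.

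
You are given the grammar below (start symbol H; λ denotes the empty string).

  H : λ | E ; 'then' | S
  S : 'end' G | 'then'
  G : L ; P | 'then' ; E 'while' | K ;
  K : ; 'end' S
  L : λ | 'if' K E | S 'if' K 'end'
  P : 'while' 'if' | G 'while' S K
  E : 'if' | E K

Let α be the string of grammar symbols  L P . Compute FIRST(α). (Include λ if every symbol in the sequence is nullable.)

{ 'end', 'if', 'then', 'while', ; }

Add FIRST(L)\{λ} = { 'end', 'if', 'then' }; L is nullable, continue.
Add FIRST(P) = { 'end', 'if', 'then', 'while', ; }; P is not nullable, stop.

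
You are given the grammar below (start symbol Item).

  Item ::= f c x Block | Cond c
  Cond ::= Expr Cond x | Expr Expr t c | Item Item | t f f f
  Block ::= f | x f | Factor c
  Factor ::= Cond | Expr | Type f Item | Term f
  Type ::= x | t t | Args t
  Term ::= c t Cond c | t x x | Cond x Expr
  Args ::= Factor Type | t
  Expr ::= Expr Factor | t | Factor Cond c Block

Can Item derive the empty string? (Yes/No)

No

No nonterminal in this grammar is nullable.
No production of Item has an RHS whose symbols are all nullable, so Item is not nullable.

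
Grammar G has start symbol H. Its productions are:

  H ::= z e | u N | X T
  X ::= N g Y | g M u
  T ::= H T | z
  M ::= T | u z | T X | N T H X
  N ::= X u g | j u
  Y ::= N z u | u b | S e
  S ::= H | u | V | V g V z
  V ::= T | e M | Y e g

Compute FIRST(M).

{ g, j, u, z }

From M ::= T: add FIRST(T) = { g, j, u, z }.
M ::= u z contributes {u}.
From M ::= T X: add FIRST(T) = { g, j, u, z }.
From M ::= N T H X: add FIRST(N) = { g, j }.
Union: FIRST(M) = { g, j, u, z }.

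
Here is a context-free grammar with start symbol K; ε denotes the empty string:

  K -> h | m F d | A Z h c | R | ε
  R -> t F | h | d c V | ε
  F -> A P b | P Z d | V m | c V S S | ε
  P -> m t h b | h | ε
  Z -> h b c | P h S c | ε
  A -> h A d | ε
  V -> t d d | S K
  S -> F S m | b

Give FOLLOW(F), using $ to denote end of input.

In K -> m F d: add FIRST(d) = { d }.
In R -> t F: F is at the end, add FOLLOW(R) = { $, b, c, d, h, m, t }.
In S -> F S m: add FIRST(S m) = { b, c, d, h, m, t }.
Union: FOLLOW(F) = { $, b, c, d, h, m, t }.

{ $, b, c, d, h, m, t }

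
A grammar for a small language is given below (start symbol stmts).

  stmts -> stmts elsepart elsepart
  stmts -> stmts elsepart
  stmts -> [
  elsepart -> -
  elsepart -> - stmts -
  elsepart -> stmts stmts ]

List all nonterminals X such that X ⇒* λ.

{ } (none)

No nonterminal has an empty production or an RHS whose symbols are all nullable.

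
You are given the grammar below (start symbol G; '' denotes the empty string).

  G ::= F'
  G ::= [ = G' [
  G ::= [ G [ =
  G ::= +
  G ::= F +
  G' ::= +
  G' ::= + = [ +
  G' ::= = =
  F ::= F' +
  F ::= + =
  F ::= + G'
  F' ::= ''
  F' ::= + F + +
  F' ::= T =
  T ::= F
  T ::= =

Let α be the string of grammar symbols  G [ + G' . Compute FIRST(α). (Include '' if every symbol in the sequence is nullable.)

{ +, =, [ }

Add FIRST(G)\{''} = { +, =, [ }; G is nullable, continue.
[ is a terminal; add {[} and stop.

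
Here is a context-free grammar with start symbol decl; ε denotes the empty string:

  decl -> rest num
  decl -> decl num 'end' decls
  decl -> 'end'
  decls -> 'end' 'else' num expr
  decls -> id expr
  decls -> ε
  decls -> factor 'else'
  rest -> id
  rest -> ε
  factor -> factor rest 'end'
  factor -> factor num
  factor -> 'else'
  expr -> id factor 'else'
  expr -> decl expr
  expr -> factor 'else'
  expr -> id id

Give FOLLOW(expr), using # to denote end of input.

{ #, 'else', 'end', id, num }

In decls -> 'end' 'else' num expr: expr is at the end, add FOLLOW(decls) = { #, 'else', 'end', id, num }.
In decls -> id expr: expr is at the end, add FOLLOW(decls) = { #, 'else', 'end', id, num }.
In expr -> decl expr: expr is at the end, add FOLLOW(expr) = { #, 'else', 'end', id, num }.
Union: FOLLOW(expr) = { #, 'else', 'end', id, num }.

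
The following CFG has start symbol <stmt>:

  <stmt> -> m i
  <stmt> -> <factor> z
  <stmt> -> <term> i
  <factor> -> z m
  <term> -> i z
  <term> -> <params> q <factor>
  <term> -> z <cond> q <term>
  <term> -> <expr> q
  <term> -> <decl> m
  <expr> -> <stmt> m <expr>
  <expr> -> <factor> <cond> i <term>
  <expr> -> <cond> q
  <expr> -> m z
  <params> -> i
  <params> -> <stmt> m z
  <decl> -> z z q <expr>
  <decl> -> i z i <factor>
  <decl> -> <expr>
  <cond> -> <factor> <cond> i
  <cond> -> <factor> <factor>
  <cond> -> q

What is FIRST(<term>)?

<term> -> i z contributes {i}.
From <term> -> <params> q <factor>: add FIRST(<params>) = { i, m, q, z }.
<term> -> z <cond> q <term> contributes {z}.
From <term> -> <expr> q: add FIRST(<expr>) = { i, m, q, z }.
From <term> -> <decl> m: add FIRST(<decl>) = { i, m, q, z }.
Union: FIRST(<term>) = { i, m, q, z }.

{ i, m, q, z }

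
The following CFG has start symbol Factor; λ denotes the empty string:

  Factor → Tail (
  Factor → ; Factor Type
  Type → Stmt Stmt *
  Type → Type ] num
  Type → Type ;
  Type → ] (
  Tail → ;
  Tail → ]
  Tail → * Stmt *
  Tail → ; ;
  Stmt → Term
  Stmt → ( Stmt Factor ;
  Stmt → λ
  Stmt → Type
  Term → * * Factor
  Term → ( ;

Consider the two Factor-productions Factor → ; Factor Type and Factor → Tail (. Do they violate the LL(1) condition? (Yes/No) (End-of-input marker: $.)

Yes

FIRST(; Factor Type) = { ; } and FIRST(Tail () = { *, ;, ] }.
Both contain ;, so the two alternatives are not disjoint — LL(1) conflict.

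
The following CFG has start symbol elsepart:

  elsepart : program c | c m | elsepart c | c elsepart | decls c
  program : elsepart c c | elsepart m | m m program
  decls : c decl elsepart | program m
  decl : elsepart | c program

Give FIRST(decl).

From decl : elsepart: add FIRST(elsepart) = { c, m }.
decl : c program contributes {c}.
Union: FIRST(decl) = { c, m }.

{ c, m }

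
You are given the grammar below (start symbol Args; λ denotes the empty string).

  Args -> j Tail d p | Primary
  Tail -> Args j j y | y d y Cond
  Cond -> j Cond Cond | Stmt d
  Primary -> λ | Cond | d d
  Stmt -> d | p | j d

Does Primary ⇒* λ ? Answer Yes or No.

Yes

Primary has an λ-production, so Primary ⇒ λ.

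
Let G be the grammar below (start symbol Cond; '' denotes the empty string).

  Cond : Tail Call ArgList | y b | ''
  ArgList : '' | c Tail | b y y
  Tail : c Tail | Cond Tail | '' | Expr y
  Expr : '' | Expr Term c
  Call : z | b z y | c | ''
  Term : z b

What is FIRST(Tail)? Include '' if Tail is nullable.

{ b, c, y, z, '' }

Tail : c Tail contributes {c}.
From Tail : Cond Tail: Cond, Tail nullable, take FIRST(Cond) ∪ FIRST(Tail) = { b, c, y, z }; also '' since the whole RHS is nullable.
Tail : '' contributes ''.
From Tail : Expr y: Expr nullable, take FIRST(Expr) ∪ {y} = { y, z }.
Union: FIRST(Tail) = { b, c, y, z, '' }.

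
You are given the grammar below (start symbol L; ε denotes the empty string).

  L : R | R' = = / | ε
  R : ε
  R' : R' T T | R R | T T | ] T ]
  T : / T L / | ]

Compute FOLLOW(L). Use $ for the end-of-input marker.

L is the start symbol, so $ ∈ FOLLOW(L).
In T : / T L /: add FIRST(/) = { / }.
Union: FOLLOW(L) = { $, / }.

{ $, / }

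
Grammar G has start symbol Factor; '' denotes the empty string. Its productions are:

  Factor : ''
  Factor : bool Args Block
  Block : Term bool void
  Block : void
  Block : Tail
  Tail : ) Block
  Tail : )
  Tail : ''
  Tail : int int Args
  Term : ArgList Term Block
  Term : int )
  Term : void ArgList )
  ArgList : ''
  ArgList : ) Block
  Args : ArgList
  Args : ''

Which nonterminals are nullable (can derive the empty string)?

{ ArgList, Args, Block, Factor, Tail }

Directly nullable (have an ''-production): Factor, Tail, ArgList, Args.
Block : Tail with every symbol nullable, so Block is nullable.
No other nonterminal has a production whose RHS symbols are all nullable.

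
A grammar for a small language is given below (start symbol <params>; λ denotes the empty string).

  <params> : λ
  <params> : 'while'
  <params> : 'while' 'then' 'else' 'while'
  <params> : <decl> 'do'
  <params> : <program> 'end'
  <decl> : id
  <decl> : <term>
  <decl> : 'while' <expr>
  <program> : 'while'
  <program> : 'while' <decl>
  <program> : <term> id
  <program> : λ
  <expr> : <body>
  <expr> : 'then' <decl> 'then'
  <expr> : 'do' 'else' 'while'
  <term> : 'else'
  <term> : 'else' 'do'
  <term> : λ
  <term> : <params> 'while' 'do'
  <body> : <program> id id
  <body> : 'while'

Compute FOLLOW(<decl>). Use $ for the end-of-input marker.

{ 'do', 'end', 'then', id }

In <params> : <decl> 'do': add FIRST('do') = { 'do' }.
In <program> : 'while' <decl>: <decl> is at the end, add FOLLOW(<program>) = { 'end', id }.
In <expr> : 'then' <decl> 'then': add FIRST('then') = { 'then' }.
Union: FOLLOW(<decl>) = { 'do', 'end', 'then', id }.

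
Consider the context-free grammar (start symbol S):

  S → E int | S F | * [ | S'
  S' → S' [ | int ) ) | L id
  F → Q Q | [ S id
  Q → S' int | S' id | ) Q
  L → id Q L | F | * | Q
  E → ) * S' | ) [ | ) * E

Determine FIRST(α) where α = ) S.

) is a terminal; add {)} and stop.

{ ) }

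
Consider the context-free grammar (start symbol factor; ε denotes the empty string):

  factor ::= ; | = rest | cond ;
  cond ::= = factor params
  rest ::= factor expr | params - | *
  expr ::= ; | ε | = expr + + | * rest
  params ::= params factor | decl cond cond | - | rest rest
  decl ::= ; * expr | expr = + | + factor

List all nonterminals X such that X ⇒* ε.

{ expr }

Directly nullable (have an ε-production): expr.
No other nonterminal has a production whose RHS symbols are all nullable.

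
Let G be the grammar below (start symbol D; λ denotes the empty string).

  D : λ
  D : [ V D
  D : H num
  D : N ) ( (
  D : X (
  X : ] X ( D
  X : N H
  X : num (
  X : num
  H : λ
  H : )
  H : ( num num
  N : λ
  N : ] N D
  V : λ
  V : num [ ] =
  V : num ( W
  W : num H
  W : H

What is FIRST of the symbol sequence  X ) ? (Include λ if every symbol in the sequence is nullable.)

{ (, ), ], num }

Add FIRST(X)\{λ} = { (, ), ], num }; X is nullable, continue.
) is a terminal; add {)} and stop.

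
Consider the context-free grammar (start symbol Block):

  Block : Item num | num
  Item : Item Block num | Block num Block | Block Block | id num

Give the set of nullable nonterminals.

{ } (none)

No nonterminal has an empty production or an RHS whose symbols are all nullable.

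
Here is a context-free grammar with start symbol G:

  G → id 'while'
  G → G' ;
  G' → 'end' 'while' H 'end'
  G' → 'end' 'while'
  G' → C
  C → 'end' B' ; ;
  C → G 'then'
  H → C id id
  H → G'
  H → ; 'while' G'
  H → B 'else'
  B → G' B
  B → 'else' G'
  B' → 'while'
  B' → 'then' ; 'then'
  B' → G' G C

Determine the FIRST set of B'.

{ 'end', 'then', 'while', id }

B' → 'while' contributes {'while'}.
B' → 'then' ; 'then' contributes {'then'}.
From B' → G' G C: add FIRST(G') = { 'end', id }.
Union: FIRST(B') = { 'end', 'then', 'while', id }.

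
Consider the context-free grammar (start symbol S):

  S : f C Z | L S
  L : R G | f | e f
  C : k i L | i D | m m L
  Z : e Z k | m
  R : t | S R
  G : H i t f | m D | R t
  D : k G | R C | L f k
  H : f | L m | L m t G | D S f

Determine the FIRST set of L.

{ e, f, t }

From L : R G: add FIRST(R) = { e, f, t }.
L : f contributes {f}.
L : e f contributes {e}.
Union: FIRST(L) = { e, f, t }.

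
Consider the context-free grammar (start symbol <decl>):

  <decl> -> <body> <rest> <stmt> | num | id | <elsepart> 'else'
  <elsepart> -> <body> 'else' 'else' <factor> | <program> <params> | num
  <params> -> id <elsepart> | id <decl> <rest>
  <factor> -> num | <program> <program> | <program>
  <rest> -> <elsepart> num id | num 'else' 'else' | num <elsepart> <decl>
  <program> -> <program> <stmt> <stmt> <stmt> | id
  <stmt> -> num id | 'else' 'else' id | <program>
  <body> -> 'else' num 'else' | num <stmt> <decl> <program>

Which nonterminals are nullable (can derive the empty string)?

No nonterminal has an empty production or an RHS whose symbols are all nullable.

{ } (none)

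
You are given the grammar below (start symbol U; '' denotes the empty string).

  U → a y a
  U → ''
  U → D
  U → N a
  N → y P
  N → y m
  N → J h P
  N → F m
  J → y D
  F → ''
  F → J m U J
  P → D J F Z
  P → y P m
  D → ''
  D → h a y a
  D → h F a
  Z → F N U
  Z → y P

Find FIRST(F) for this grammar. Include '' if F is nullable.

{ y, '' }

F → '' contributes ''.
From F → J m U J: add FIRST(J) = { y }.
Union: FIRST(F) = { y, '' }.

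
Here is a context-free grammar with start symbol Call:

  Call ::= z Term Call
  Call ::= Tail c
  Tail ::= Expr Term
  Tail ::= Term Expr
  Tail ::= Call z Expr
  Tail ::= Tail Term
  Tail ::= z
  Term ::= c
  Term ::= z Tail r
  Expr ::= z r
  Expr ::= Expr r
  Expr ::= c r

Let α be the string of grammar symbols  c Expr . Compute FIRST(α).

c is a terminal; add {c} and stop.

{ c }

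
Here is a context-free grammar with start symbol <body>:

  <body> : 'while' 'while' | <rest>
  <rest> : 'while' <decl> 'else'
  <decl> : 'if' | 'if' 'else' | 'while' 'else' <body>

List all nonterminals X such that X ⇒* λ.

{ } (none)

No nonterminal has an empty production or an RHS whose symbols are all nullable.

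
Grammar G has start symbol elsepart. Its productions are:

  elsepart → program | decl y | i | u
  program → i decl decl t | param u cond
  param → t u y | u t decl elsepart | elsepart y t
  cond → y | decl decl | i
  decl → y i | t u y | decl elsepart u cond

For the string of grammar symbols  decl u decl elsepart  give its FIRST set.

Add FIRST(decl) = { t, y }; decl is not nullable, stop.

{ t, y }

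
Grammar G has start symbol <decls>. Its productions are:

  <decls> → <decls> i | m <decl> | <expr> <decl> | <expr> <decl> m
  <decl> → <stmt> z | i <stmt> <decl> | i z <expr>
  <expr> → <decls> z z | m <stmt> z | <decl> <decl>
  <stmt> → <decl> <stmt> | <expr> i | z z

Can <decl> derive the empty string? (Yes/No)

No nonterminal in this grammar is nullable.
No production of <decl> has an RHS whose symbols are all nullable, so <decl> is not nullable.

No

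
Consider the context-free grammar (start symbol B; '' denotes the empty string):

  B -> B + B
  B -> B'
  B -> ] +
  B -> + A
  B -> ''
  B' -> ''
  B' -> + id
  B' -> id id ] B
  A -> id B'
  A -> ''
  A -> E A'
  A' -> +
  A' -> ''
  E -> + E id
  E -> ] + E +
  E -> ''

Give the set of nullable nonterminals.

{ A, A', B, B', E }

Directly nullable (have an ''-production): B, B', A, A', E.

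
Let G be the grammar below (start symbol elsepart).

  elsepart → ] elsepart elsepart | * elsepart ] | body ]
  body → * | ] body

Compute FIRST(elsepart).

{ *, ] }

elsepart → ] elsepart elsepart contributes {]}.
elsepart → * elsepart ] contributes {*}.
From elsepart → body ]: add FIRST(body) = { *, ] }.
Union: FIRST(elsepart) = { *, ] }.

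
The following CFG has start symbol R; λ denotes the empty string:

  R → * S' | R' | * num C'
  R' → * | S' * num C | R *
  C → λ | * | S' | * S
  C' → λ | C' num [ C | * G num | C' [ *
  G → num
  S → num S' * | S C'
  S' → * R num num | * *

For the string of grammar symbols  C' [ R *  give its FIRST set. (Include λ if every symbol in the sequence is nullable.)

Add FIRST(C')\{λ} = { *, [, num }; C' is nullable, continue.
[ is a terminal; add {[} and stop.

{ *, [, num }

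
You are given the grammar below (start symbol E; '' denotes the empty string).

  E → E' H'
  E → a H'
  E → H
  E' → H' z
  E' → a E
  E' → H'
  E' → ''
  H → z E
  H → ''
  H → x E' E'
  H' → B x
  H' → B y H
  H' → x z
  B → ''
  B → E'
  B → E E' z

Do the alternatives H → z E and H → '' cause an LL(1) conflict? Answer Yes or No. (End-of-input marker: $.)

FIRST(z E) = { z } and FIRST('') = { '' }.
The second alternative is nullable and FOLLOW(H) = { $, a, x, y, z } shares z with FIRST of the first — conflict.

Yes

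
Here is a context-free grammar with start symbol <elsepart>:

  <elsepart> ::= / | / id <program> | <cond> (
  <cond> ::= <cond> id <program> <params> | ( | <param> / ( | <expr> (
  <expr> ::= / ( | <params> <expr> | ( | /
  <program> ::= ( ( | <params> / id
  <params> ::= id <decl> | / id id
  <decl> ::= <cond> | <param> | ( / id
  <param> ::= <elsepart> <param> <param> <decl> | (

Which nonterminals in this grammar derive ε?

{ } (none)

No nonterminal has an empty production or an RHS whose symbols are all nullable.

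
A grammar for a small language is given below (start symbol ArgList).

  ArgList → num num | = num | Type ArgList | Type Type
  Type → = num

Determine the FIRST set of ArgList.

{ =, num }

ArgList → num num contributes {num}.
ArgList → = num contributes {=}.
From ArgList → Type ArgList: add FIRST(Type) = { = }.
From ArgList → Type Type: add FIRST(Type) = { = }.
Union: FIRST(ArgList) = { =, num }.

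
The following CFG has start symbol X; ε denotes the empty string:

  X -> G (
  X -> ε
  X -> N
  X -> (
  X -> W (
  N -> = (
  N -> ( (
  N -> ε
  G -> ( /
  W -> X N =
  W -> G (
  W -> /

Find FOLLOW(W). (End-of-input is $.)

{ ( }

In X -> W (: add FIRST(() = { ( }.
Union: FOLLOW(W) = { ( }.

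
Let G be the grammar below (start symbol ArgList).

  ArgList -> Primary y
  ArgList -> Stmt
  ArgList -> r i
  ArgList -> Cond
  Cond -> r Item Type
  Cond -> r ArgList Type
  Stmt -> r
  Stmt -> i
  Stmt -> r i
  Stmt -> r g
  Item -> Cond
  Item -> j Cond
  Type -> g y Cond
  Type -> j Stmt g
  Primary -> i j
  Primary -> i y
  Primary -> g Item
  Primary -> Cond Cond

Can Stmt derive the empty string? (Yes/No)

No nonterminal in this grammar is nullable.
No production of Stmt has an RHS whose symbols are all nullable, so Stmt is not nullable.

No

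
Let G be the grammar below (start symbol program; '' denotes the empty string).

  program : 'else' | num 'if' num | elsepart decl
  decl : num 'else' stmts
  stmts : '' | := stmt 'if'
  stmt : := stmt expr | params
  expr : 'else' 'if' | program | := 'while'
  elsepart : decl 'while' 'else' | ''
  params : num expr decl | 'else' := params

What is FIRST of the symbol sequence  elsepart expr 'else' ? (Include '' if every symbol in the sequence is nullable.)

{ 'else', :=, num }

Add FIRST(elsepart)\{''} = { num }; elsepart is nullable, continue.
Add FIRST(expr) = { 'else', :=, num }; expr is not nullable, stop.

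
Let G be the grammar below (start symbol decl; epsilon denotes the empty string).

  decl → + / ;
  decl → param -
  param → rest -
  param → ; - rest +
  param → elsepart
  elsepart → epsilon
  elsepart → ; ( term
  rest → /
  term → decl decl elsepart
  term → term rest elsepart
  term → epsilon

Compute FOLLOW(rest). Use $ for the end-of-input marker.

In param → rest -: add FIRST(-) = { - }.
In param → ; - rest +: add FIRST(+) = { + }.
In term → term rest elsepart: add FIRST(elsepart)\{epsilon} = { ; }.
  Since elsepart is nullable, also add FOLLOW(term) = { -, / }.
Union: FOLLOW(rest) = { +, -, /, ; }.

{ +, -, /, ; }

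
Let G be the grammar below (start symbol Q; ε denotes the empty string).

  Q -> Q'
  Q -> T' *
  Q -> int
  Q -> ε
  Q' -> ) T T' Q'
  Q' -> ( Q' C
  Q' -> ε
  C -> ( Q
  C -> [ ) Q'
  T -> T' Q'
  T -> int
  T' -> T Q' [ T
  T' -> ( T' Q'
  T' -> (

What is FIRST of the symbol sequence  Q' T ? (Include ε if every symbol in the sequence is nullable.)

Add FIRST(Q')\{ε} = { (, ) }; Q' is nullable, continue.
Add FIRST(T) = { (, int }; T is not nullable, stop.

{ (, ), int }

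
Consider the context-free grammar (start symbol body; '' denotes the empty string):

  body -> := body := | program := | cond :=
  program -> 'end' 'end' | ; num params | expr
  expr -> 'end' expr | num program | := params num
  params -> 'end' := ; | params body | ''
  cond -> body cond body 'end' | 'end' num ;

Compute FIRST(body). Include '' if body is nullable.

{ 'end', :=, ;, num }

body -> := body := contributes {:=}.
From body -> program :=: add FIRST(program) = { 'end', :=, ;, num }.
From body -> cond :=: add FIRST(cond) = { 'end', :=, ;, num }.
Union: FIRST(body) = { 'end', :=, ;, num }.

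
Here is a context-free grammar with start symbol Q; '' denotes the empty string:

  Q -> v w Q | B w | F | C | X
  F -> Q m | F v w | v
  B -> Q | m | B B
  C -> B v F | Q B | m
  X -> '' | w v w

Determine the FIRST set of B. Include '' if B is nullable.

From B -> Q: add FIRST(Q) = { m, v, w, '' } (including '' since Q is nullable).
B -> m contributes {m}.
From B -> B B: B, B nullable, take FIRST(B) ∪ FIRST(B) = { m, v, w }; also '' since the whole RHS is nullable.
Union: FIRST(B) = { m, v, w, '' }.

{ m, v, w, '' }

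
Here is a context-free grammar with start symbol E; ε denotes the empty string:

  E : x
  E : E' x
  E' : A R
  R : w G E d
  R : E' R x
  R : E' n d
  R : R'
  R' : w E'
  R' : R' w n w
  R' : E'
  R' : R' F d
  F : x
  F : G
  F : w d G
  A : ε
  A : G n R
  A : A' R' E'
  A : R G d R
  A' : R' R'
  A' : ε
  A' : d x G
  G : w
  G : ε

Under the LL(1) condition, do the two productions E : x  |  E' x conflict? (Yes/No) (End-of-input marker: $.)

No

FIRST(x) = { x } and FIRST(E' x) = { d, n, w }.
The FIRST sets are disjoint and neither alternative is nullable — no conflict.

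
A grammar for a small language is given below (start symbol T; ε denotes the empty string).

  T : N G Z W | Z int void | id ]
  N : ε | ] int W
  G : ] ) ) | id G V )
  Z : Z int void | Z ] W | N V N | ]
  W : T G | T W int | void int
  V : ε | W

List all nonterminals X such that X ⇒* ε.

{ N, V, Z }

Directly nullable (have an ε-production): N, V.
Z : N V N with every symbol nullable, so Z is nullable.
No other nonterminal has a production whose RHS symbols are all nullable.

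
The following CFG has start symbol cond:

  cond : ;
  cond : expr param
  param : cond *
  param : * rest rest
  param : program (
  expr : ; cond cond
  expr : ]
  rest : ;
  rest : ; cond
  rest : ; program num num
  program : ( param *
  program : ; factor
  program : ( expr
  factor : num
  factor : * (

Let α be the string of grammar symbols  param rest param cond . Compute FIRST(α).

Add FIRST(param) = { (, *, ;, ] }; param is not nullable, stop.

{ (, *, ;, ] }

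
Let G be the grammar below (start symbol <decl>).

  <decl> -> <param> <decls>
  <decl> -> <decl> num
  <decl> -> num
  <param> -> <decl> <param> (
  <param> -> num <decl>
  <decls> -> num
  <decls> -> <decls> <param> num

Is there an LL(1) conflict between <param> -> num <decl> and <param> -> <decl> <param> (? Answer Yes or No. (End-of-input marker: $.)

Yes

FIRST(num <decl>) = { num } and FIRST(<decl> <param> () = { num }.
Both contain num, so the two alternatives are not disjoint — LL(1) conflict.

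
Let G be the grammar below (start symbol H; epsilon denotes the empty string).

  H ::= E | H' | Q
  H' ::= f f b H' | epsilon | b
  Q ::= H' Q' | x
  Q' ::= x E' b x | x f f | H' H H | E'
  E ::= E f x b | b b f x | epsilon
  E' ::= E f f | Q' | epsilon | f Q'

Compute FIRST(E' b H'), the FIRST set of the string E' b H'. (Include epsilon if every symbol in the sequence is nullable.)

Add FIRST(E')\{epsilon} = { b, f, x }; E' is nullable, continue.
b is a terminal; add {b} and stop.

{ b, f, x }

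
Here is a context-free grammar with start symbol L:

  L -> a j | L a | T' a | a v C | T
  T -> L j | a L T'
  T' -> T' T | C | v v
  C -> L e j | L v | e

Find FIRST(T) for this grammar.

From T -> L j: add FIRST(L) = { a, e, v }.
T -> a L T' contributes {a}.
Union: FIRST(T) = { a, e, v }.

{ a, e, v }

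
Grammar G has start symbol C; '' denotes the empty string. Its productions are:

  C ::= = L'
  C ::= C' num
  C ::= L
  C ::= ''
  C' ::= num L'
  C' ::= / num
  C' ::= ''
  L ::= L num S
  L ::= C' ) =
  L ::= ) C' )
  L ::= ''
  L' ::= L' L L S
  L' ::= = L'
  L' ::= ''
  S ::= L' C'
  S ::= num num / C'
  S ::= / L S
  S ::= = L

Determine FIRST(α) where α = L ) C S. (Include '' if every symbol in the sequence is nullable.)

{ ), /, num }

Add FIRST(L)\{''} = { ), /, num }; L is nullable, continue.
) is a terminal; add {)} and stop.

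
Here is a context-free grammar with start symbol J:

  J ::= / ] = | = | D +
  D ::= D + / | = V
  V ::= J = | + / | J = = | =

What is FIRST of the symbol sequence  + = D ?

{ + }

+ is a terminal; add {+} and stop.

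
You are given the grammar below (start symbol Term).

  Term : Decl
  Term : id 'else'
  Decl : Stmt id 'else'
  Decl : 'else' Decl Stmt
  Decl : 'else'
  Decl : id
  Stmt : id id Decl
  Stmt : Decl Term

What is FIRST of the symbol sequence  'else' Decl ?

{ 'else' }

'else' is a terminal; add {'else'} and stop.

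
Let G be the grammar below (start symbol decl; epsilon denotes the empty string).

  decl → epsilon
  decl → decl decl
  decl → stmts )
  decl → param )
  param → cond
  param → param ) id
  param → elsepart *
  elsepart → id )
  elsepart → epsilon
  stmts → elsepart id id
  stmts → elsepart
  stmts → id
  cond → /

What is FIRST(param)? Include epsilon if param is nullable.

{ *, /, id }

From param → cond: add FIRST(cond) = { / }.
From param → param ) id: add FIRST(param) = { *, /, id }.
From param → elsepart *: elsepart nullable, take FIRST(elsepart) ∪ {*} = { *, id }.
Union: FIRST(param) = { *, /, id }.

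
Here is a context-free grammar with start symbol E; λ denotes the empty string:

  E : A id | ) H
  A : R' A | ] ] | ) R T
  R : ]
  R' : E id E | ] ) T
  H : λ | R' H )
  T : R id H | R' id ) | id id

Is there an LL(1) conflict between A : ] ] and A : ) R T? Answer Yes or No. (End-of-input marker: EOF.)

No

FIRST(] ]) = { ] } and FIRST() R T) = { ) }.
The FIRST sets are disjoint and neither alternative is nullable — no conflict.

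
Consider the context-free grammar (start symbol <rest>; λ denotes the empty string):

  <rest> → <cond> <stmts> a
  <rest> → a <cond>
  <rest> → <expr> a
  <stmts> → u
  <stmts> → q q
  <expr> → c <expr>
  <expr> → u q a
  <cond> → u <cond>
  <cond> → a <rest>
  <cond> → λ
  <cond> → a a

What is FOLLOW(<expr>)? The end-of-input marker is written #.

In <rest> → <expr> a: add FIRST(a) = { a }.
In <expr> → c <expr>: <expr> is at the end, add FOLLOW(<expr>) = { a }.
Union: FOLLOW(<expr>) = { a }.

{ a }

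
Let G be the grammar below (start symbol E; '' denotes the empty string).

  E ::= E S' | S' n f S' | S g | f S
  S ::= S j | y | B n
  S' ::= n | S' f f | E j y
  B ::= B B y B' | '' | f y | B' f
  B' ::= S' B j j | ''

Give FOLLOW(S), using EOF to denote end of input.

In E ::= S g: add FIRST(g) = { g }.
In E ::= f S: S is at the end, add FOLLOW(E) = { EOF, f, j, n, y }.
In S ::= S j: add FIRST(j) = { j }.
Union: FOLLOW(S) = { EOF, f, g, j, n, y }.

{ EOF, f, g, j, n, y }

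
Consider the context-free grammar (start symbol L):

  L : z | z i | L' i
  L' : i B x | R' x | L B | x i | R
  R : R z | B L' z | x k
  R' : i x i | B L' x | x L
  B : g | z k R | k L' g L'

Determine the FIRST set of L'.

L' : i B x contributes {i}.
From L' : R' x: add FIRST(R') = { g, i, k, x, z }.
From L' : L B: add FIRST(L) = { g, i, k, x, z }.
L' : x i contributes {x}.
From L' : R: add FIRST(R) = { g, k, x, z }.
Union: FIRST(L') = { g, i, k, x, z }.

{ g, i, k, x, z }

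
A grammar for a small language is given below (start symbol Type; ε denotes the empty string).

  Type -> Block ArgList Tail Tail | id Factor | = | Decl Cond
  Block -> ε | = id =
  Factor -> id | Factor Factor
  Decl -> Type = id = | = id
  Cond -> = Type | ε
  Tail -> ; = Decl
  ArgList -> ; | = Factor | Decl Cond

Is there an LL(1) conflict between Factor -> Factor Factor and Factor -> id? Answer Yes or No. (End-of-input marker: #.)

Yes

FIRST(Factor Factor) = { id } and FIRST(id) = { id }.
Both contain id, so the two alternatives are not disjoint — LL(1) conflict.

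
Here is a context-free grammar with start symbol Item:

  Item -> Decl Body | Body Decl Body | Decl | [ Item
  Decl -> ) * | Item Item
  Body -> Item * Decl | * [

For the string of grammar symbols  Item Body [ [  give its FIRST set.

{ ), *, [ }

Add FIRST(Item) = { ), *, [ }; Item is not nullable, stop.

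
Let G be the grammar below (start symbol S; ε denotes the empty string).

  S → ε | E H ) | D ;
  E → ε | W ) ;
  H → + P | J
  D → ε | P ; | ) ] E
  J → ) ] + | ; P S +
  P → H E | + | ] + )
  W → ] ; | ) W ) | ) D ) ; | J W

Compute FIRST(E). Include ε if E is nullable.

{ ), ;, ], ε }

E → ε contributes ε.
From E → W ) ;: add FIRST(W) = { ), ;, ] }.
Union: FIRST(E) = { ), ;, ], ε }.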